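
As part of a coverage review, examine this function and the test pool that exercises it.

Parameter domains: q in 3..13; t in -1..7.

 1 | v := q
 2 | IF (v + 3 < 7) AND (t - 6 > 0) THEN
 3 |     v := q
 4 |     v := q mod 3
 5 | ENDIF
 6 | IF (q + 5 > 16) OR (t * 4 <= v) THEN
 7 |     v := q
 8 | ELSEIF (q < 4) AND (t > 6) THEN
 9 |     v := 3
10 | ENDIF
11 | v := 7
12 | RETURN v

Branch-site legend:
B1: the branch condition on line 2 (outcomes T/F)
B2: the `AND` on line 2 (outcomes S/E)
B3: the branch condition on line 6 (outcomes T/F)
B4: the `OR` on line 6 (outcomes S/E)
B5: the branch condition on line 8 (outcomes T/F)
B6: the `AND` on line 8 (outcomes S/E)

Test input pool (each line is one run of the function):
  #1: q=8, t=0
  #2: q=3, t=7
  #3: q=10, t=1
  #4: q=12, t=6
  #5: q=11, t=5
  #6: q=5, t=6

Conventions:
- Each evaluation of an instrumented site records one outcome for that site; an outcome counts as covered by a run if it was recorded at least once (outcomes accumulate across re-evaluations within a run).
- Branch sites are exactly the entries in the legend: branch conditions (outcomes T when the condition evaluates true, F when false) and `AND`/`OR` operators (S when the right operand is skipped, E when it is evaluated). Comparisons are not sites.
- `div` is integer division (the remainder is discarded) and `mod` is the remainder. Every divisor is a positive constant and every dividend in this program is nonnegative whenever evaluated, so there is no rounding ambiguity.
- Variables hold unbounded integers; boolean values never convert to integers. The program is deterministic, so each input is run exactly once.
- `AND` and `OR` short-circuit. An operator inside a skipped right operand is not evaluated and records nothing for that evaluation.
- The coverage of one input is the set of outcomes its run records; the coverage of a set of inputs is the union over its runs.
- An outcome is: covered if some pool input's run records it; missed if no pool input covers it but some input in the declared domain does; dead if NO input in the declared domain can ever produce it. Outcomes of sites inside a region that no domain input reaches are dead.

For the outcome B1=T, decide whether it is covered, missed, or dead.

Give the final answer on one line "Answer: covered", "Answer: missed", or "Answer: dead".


B1=T is recorded by pool input(s) 2 -> covered
Answer: covered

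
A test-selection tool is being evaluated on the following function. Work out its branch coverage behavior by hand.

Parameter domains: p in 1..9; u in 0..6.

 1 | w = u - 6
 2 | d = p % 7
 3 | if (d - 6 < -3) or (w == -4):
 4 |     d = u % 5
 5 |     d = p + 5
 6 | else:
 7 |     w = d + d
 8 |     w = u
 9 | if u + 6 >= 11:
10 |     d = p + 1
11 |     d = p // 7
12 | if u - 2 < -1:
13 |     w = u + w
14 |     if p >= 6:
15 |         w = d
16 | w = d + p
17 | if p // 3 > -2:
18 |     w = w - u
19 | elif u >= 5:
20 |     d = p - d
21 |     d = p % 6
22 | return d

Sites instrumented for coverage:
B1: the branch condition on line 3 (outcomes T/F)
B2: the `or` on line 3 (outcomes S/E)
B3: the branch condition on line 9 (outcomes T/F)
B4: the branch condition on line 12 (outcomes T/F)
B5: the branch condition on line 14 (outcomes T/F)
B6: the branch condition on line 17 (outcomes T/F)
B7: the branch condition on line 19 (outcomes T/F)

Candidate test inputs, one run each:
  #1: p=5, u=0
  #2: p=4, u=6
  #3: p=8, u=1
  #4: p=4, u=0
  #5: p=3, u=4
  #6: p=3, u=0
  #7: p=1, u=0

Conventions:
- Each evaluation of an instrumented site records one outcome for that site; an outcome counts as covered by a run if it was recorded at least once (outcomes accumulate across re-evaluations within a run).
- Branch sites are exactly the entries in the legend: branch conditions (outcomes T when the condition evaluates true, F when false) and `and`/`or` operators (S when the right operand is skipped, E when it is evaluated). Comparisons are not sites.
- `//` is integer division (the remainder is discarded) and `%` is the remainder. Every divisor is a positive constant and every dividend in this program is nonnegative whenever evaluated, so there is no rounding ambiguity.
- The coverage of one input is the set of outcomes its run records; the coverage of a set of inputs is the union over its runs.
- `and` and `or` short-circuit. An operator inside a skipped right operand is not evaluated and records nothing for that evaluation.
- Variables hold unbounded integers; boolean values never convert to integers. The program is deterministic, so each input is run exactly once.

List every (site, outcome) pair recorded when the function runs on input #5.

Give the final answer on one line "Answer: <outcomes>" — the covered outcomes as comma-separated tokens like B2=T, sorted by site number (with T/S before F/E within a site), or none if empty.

Running input #5 (p=3, u=4), event by event:
  B2->E, B1->F, B3->F, B4->F, B6->T
collecting distinct outcomes: B1=F, B2=E, B3=F, B4=F, B6=T

Answer: B1=F, B2=E, B3=F, B4=F, B6=T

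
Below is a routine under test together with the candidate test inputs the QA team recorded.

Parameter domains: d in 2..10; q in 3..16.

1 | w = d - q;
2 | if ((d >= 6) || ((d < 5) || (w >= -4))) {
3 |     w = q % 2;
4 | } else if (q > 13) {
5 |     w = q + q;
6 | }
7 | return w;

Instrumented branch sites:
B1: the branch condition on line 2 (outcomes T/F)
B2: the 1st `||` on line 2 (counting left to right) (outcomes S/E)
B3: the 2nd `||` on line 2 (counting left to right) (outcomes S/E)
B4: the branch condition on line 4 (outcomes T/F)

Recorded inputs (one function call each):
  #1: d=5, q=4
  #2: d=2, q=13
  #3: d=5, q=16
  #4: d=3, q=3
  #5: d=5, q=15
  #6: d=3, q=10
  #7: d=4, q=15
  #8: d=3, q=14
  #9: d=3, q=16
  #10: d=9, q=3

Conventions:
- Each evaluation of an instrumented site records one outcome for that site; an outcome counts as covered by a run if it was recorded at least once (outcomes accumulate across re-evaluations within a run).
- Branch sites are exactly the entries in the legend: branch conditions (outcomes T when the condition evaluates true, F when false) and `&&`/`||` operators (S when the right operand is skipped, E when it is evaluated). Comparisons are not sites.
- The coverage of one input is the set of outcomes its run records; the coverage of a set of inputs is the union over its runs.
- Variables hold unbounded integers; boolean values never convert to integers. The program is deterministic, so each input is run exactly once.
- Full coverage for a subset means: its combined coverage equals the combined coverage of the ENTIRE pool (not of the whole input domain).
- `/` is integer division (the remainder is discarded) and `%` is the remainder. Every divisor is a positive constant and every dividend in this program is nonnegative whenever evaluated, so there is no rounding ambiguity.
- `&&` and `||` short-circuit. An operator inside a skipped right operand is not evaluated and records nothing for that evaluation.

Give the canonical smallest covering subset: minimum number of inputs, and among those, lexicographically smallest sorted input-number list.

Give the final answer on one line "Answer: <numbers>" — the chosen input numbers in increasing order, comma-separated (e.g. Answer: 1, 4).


run #1 (d=5, q=4) runs B2->E, B3->E, B1->T; records B1=T, B2=E, B3=E
run #2 (d=2, q=13) runs B2->E, B3->S, B1->T; records B1=T, B2=E, B3=S
run #3 (d=5, q=16) runs B2->E, B3->E, B1->F, B4->T; records B1=F, B2=E, B3=E, B4=T
run #4 (d=3, q=3) runs B2->E, B3->S, B1->T; records B1=T, B2=E, B3=S
run #5 (d=5, q=15) runs B2->E, B3->E, B1->F, B4->T; records B1=F, B2=E, B3=E, B4=T
run #6 (d=3, q=10) runs B2->E, B3->S, B1->T; records B1=T, B2=E, B3=S
run #7 (d=4, q=15) runs B2->E, B3->S, B1->T; records B1=T, B2=E, B3=S
run #8 (d=3, q=14) runs B2->E, B3->S, B1->T; records B1=T, B2=E, B3=S
run #9 (d=3, q=16) runs B2->E, B3->S, B1->T; records B1=T, B2=E, B3=S
run #10 (d=9, q=3) runs B2->S, B1->T; records B1=T, B2=S
pool-wide coverage (7 outcomes): B1=T, B1=F, B2=S, B2=E, B3=S, B3=E, B4=T
checked all size-1 subsets: none covers 7 outcomes (max 4/7)
checked all size-2 subsets: none covers 7 outcomes (max 6/7)
at size 3, {2, 3, 10} reaches all 7 outcomes; every lexicographically earlier size-3 subset fails
Answer: 2, 3, 10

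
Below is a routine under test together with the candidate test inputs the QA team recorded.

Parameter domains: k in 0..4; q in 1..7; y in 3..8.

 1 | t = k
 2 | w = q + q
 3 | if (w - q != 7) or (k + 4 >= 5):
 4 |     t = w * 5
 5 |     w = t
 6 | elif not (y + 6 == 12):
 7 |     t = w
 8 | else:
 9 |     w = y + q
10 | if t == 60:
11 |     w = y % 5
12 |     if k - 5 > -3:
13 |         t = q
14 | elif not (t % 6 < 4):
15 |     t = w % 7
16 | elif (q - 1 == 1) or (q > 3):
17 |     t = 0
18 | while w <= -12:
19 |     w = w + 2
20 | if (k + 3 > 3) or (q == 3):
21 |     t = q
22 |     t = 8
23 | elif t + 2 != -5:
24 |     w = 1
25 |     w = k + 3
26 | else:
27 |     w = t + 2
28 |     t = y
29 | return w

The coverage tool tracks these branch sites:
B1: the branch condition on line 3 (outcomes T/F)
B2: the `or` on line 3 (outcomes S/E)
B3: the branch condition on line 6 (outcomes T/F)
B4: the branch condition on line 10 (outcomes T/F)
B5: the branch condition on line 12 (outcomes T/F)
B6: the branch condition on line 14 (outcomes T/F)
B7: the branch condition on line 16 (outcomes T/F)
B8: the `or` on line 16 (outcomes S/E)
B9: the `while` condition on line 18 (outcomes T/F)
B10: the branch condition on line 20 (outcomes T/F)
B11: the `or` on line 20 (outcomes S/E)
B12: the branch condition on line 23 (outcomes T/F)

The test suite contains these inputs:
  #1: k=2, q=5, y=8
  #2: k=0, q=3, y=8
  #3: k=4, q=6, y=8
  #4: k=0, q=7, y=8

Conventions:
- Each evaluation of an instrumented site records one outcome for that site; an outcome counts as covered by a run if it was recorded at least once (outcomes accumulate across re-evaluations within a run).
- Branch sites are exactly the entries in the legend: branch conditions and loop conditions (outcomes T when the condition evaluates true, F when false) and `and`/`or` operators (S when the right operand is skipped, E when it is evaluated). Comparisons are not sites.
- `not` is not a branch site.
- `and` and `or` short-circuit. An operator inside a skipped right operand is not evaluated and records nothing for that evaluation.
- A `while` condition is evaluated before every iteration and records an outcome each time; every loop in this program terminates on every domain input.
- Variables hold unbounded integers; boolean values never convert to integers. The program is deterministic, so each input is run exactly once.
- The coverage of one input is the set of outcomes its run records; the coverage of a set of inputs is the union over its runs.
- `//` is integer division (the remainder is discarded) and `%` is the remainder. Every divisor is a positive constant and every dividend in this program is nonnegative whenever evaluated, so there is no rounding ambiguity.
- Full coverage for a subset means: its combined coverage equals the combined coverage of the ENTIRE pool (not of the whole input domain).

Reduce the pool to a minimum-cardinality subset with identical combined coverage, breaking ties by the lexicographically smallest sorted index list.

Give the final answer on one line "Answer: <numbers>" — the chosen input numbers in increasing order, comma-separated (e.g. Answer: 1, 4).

run #1 (k=2, q=5, y=8) runs B2->S, B1->T, B4->F, B6->F, B8->E, B7->T, B9->F, B11->S, B10->T; records B1=T, B2=S, B4=F, B6=F, B7=T, B8=E, B9=F, B10=T, B11=S
run #2 (k=0, q=3, y=8) runs B2->S, B1->T, B4->F, B6->F, B8->E, B7->F, B9->F, B11->E, B10->T; records B1=T, B2=S, B4=F, B6=F, B7=F, B8=E, B9=F, B10=T, B11=E
run #3 (k=4, q=6, y=8) runs B2->S, B1->T, B4->T, B5->T, B9->F, B11->S, B10->T; records B1=T, B2=S, B4=T, B5=T, B9=F, B10=T, B11=S
run #4 (k=0, q=7, y=8) runs B2->E, B1->F, B3->T, B4->F, B6->F, B8->E, B7->T, B9->F, B11->E, B10->F, B12->T; records B1=F, B2=E, B3=T, B4=F, B6=F, B7=T, B8=E, B9=F, B10=F, B11=E, B12=T
the full pool covers 18 outcomes: B1=T, B1=F, B2=S, B2=E, B3=T, B4=T, B4=F, B5=T, B6=F, B7=T, B7=F, B8=E, B9=F, B10=T, B10=F, B11=S, B11=E, B12=T
no size-1 subset reaches all 18 outcomes (best union: 11/18)
no size-2 subset reaches all 18 outcomes (best union: 17/18)
inputs {2, 3, 4} (size 3) cover everything; no size-3 subset with a lexicographically smaller index list covers all 18

Answer: 2, 3, 4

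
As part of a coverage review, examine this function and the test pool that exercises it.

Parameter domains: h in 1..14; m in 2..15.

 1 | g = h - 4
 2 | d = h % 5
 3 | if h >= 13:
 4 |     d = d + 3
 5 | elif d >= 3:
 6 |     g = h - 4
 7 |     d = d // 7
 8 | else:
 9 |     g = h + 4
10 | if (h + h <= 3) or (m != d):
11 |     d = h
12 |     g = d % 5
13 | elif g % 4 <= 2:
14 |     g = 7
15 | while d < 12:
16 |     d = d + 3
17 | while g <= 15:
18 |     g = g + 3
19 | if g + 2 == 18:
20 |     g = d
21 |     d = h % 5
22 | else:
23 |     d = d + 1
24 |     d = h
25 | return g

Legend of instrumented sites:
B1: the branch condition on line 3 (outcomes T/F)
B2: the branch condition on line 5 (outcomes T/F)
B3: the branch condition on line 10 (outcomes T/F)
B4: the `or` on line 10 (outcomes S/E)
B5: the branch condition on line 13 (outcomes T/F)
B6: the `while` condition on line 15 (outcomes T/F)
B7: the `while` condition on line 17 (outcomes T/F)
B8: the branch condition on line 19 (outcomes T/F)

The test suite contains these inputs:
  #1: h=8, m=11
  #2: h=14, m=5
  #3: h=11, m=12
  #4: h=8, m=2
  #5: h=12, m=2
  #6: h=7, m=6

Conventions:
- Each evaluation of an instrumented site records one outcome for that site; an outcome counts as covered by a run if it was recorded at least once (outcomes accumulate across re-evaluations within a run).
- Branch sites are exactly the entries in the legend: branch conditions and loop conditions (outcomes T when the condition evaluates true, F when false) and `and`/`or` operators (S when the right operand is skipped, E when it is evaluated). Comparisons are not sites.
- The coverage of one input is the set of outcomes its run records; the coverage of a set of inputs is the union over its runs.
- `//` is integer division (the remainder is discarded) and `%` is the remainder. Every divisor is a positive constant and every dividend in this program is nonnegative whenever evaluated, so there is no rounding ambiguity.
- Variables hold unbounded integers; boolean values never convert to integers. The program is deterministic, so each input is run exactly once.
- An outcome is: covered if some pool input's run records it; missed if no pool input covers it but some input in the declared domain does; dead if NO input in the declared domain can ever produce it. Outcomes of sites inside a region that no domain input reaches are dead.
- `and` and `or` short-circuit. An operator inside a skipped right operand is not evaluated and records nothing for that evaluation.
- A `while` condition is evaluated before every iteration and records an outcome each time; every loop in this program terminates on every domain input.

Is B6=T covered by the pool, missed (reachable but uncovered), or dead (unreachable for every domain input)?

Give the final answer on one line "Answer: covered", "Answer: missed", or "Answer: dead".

B6=T is recorded by pool input(s) 1, 3, 4, 5, 6 -> covered

Answer: covered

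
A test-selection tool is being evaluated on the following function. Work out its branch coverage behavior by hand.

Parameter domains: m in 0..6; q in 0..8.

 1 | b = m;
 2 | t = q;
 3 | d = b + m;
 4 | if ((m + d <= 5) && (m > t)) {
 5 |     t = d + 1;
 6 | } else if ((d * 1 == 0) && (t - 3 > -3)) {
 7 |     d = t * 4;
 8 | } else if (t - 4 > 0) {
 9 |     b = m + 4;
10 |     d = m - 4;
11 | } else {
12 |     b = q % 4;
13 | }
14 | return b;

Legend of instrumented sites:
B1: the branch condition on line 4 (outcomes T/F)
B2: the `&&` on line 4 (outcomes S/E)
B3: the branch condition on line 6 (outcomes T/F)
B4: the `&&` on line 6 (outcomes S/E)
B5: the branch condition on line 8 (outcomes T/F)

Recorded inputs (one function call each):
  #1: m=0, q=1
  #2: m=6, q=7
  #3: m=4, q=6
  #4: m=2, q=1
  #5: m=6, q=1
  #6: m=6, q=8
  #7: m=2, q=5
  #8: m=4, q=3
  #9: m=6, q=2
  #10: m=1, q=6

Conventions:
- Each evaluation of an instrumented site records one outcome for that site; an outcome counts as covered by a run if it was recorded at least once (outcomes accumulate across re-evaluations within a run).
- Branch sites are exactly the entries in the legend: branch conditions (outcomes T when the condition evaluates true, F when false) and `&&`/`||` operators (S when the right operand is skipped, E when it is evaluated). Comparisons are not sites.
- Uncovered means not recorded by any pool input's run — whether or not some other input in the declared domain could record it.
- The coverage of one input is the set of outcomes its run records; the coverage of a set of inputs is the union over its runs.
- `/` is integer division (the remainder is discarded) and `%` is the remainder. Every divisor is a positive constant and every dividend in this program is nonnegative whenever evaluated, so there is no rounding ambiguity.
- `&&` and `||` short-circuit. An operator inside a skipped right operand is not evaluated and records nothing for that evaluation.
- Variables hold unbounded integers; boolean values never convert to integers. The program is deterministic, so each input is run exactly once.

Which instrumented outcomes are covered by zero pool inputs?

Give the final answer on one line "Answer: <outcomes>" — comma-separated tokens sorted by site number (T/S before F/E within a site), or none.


#1 (m=0, q=1) -> B2->E, B1->F, B4->E, B3->T; covered: B1=F, B2=E, B3=T, B4=E
#2 (m=6, q=7) -> B2->S, B1->F, B4->S, B3->F, B5->T; covered: B1=F, B2=S, B3=F, B4=S, B5=T
#3 (m=4, q=6) -> B2->S, B1->F, B4->S, B3->F, B5->T; covered: B1=F, B2=S, B3=F, B4=S, B5=T
#4 (m=2, q=1) -> B2->S, B1->F, B4->S, B3->F, B5->F; covered: B1=F, B2=S, B3=F, B4=S, B5=F
#5 (m=6, q=1) -> B2->S, B1->F, B4->S, B3->F, B5->F; covered: B1=F, B2=S, B3=F, B4=S, B5=F
#6 (m=6, q=8) -> B2->S, B1->F, B4->S, B3->F, B5->T; covered: B1=F, B2=S, B3=F, B4=S, B5=T
#7 (m=2, q=5) -> B2->S, B1->F, B4->S, B3->F, B5->T; covered: B1=F, B2=S, B3=F, B4=S, B5=T
#8 (m=4, q=3) -> B2->S, B1->F, B4->S, B3->F, B5->F; covered: B1=F, B2=S, B3=F, B4=S, B5=F
#9 (m=6, q=2) -> B2->S, B1->F, B4->S, B3->F, B5->F; covered: B1=F, B2=S, B3=F, B4=S, B5=F
#10 (m=1, q=6) -> B2->E, B1->F, B4->S, B3->F, B5->T; covered: B1=F, B2=E, B3=F, B4=S, B5=T
union over the pool: B1=F, B2=S, B2=E, B3=T, B3=F, B4=S, B4=E, B5=T, B5=F
uncovered (1 of 10): B1=T
Answer: B1=T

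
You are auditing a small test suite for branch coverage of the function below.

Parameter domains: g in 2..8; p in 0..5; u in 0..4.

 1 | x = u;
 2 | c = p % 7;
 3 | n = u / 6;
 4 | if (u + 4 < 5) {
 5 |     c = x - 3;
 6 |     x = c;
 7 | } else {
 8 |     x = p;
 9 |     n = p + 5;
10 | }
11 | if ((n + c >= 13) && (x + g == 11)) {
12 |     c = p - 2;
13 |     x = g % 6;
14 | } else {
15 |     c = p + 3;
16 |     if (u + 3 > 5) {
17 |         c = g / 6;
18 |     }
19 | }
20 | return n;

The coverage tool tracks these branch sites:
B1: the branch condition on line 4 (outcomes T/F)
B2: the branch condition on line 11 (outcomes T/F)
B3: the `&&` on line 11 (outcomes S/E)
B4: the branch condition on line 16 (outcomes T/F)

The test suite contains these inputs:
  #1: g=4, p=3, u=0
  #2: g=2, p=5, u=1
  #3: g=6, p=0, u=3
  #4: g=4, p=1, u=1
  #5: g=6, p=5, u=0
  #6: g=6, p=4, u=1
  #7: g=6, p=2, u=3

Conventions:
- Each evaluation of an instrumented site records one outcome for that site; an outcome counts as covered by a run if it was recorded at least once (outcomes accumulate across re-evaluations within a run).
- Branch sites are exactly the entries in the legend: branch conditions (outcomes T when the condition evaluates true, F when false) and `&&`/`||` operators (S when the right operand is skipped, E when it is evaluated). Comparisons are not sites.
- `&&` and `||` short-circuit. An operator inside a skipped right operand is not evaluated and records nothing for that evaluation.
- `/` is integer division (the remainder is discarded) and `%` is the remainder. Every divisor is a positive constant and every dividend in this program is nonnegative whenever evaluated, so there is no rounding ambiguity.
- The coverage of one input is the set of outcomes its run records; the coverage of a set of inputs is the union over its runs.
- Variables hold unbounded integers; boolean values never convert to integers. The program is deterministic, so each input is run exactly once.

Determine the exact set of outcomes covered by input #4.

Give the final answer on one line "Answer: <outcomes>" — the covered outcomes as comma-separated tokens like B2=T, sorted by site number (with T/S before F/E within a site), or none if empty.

Running input #4 (g=4, p=1, u=1), event by event:
  B1->F, B3->S, B2->F, B4->F
collecting distinct outcomes: B1=F, B2=F, B3=S, B4=F

Answer: B1=F, B2=F, B3=S, B4=F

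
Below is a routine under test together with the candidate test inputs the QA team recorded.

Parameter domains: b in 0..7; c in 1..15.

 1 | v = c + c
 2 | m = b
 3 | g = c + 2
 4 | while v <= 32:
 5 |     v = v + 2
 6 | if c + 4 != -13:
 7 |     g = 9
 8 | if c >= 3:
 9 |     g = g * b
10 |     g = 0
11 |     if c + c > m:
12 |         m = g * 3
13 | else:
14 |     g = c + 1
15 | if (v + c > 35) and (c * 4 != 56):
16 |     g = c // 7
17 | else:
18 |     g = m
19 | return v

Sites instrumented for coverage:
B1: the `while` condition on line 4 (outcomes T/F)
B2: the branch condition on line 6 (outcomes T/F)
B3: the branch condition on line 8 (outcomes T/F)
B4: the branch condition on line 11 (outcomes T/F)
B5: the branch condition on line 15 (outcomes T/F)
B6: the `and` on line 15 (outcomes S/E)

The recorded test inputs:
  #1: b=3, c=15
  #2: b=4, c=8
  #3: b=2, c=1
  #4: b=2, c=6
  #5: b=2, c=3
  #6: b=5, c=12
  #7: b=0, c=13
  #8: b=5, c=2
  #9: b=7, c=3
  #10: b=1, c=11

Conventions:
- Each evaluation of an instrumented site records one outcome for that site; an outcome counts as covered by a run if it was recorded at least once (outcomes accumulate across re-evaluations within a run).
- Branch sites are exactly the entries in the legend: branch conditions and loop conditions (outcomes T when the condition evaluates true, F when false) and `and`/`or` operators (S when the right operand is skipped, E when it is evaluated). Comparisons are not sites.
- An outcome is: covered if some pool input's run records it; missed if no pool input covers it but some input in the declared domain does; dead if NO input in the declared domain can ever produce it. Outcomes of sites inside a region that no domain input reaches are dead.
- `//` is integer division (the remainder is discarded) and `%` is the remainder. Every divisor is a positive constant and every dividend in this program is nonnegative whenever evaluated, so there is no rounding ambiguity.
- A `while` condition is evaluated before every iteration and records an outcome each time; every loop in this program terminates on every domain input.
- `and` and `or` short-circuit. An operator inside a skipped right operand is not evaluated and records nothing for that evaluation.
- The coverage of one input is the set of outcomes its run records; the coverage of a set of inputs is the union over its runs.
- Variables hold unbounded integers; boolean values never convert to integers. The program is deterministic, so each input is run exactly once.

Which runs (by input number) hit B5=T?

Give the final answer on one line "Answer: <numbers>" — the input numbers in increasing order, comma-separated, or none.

input #1 (b=3, c=15): records B5=T
input #2 (b=4, c=8): records B5=T
input #3 (b=2, c=1): does not record B5=T
input #4 (b=2, c=6): records B5=T
input #5 (b=2, c=3): records B5=T
input #6 (b=5, c=12): records B5=T
input #7 (b=0, c=13): records B5=T
input #8 (b=5, c=2): records B5=T
input #9 (b=7, c=3): records B5=T
input #10 (b=1, c=11): records B5=T

Answer: 1, 2, 4, 5, 6, 7, 8, 9, 10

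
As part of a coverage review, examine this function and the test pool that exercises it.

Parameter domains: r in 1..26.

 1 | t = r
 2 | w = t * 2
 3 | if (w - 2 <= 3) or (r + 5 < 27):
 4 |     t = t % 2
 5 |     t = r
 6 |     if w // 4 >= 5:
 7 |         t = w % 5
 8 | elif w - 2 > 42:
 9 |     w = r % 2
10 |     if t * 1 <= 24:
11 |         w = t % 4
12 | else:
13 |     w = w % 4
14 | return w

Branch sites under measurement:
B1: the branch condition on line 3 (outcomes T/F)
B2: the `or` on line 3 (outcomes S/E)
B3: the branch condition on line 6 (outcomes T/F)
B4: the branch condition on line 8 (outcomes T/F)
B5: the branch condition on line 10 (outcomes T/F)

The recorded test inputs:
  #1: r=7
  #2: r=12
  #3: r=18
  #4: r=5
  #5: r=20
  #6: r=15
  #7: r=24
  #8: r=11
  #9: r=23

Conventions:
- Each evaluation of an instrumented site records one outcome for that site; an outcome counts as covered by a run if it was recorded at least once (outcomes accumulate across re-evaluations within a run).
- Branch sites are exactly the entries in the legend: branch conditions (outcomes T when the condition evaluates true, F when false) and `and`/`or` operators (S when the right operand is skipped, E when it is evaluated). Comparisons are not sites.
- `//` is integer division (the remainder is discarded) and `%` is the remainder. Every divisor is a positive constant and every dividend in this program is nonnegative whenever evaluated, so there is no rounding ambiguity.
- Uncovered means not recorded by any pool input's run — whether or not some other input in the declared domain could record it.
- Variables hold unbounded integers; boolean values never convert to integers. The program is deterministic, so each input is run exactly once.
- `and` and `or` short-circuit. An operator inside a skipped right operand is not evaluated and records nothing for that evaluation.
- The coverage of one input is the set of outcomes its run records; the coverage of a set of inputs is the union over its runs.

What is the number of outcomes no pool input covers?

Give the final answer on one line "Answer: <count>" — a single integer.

run #1 (r=7) runs B2->E, B1->T, B3->F; records B1=T, B2=E, B3=F
run #2 (r=12) runs B2->E, B1->T, B3->T; records B1=T, B2=E, B3=T
run #3 (r=18) runs B2->E, B1->T, B3->T; records B1=T, B2=E, B3=T
run #4 (r=5) runs B2->E, B1->T, B3->F; records B1=T, B2=E, B3=F
run #5 (r=20) runs B2->E, B1->T, B3->T; records B1=T, B2=E, B3=T
run #6 (r=15) runs B2->E, B1->T, B3->T; records B1=T, B2=E, B3=T
run #7 (r=24) runs B2->E, B1->F, B4->T, B5->T; records B1=F, B2=E, B4=T, B5=T
run #8 (r=11) runs B2->E, B1->T, B3->T; records B1=T, B2=E, B3=T
run #9 (r=23) runs B2->E, B1->F, B4->T, B5->T; records B1=F, B2=E, B4=T, B5=T
union over the pool: B1=T, B1=F, B2=E, B3=T, B3=F, B4=T, B5=T
uncovered (3 of 10): B2=S, B4=F, B5=F

Answer: 3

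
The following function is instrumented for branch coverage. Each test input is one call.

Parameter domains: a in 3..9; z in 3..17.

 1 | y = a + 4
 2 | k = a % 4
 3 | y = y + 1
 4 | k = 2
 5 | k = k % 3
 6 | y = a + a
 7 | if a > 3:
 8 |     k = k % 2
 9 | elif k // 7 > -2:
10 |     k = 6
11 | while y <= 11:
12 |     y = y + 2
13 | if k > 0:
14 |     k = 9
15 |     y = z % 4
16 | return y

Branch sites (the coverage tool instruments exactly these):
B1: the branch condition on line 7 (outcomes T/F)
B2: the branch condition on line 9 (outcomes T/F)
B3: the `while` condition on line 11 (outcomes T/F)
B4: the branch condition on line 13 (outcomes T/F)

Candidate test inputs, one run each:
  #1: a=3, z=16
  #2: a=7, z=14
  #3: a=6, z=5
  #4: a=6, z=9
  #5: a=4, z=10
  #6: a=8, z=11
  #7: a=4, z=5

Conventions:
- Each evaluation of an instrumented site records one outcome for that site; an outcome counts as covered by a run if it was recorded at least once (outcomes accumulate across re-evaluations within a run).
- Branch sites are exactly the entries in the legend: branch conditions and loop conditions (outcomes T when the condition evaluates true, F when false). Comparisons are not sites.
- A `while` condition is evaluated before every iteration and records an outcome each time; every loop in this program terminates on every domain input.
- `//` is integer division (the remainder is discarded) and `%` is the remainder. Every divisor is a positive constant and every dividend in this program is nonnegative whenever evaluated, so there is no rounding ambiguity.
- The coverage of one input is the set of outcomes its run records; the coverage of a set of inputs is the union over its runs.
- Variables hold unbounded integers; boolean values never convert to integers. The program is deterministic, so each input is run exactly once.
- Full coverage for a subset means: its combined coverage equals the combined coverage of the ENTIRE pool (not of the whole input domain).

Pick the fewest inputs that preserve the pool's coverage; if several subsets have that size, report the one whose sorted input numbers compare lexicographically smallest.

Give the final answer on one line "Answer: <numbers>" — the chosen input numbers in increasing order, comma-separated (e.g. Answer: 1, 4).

test 1 (a=3, z=16) fires B1->F, B2->T, B3->T, B3->T, B3->T, B3->F, B4->T; hits B1=F, B2=T, B3=T, B3=F, B4=T
test 2 (a=7, z=14) fires B1->T, B3->F, B4->F; hits B1=T, B3=F, B4=F
test 3 (a=6, z=5) fires B1->T, B3->F, B4->F; hits B1=T, B3=F, B4=F
test 4 (a=6, z=9) fires B1->T, B3->F, B4->F; hits B1=T, B3=F, B4=F
test 5 (a=4, z=10) fires B1->T, B3->T, B3->T, B3->F, B4->F; hits B1=T, B3=T, B3=F, B4=F
test 6 (a=8, z=11) fires B1->T, B3->F, B4->F; hits B1=T, B3=F, B4=F
test 7 (a=4, z=5) fires B1->T, B3->T, B3->T, B3->F, B4->F; hits B1=T, B3=T, B3=F, B4=F
union over all inputs: B1=T, B1=F, B2=T, B3=T, B3=F, B4=T, B4=F (7 outcomes)
no size-1 subset reaches all 7 outcomes (best union: 5/7)
at size 2, {1, 2} reaches all 7 outcomes; every lexicographically earlier size-2 subset fails

Answer: 1, 2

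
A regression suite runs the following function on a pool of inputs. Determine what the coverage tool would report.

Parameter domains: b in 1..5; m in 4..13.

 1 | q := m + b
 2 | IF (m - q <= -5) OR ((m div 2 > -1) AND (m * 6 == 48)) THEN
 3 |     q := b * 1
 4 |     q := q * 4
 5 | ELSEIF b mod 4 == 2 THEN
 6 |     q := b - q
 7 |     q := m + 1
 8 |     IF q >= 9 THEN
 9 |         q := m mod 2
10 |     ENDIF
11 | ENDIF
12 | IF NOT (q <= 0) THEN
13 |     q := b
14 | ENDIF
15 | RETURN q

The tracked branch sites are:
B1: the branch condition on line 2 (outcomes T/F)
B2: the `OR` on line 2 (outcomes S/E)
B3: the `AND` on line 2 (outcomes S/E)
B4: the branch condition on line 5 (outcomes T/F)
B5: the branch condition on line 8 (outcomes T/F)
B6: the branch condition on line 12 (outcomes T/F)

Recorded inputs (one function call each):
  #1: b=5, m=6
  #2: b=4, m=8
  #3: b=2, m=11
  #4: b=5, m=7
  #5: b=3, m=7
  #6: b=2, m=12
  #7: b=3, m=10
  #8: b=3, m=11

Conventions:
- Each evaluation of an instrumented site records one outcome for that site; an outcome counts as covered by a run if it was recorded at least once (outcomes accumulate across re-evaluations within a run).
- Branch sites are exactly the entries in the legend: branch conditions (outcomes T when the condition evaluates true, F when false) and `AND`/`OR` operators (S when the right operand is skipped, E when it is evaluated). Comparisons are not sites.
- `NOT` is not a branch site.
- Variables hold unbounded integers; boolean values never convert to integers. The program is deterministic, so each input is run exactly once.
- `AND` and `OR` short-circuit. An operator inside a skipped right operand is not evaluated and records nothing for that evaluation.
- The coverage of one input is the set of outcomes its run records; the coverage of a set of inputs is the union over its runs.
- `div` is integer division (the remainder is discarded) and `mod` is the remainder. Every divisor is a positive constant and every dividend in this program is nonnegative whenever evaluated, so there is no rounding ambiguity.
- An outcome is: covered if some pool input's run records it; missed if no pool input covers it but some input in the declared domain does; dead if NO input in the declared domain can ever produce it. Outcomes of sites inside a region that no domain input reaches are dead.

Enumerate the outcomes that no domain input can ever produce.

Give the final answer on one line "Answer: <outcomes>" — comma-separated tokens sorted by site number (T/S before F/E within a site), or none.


running all 50 domain inputs and tallying outcomes:
  B3=S: unreachable across the whole domain -> dead
  reachable outcomes have witnesses, e.g. B1=T (e.g. b=1, m=8), B1=F (e.g. b=1, m=4), B2=S (e.g. b=5, m=4), B2=E (e.g. b=1, m=4)
Answer: B3=S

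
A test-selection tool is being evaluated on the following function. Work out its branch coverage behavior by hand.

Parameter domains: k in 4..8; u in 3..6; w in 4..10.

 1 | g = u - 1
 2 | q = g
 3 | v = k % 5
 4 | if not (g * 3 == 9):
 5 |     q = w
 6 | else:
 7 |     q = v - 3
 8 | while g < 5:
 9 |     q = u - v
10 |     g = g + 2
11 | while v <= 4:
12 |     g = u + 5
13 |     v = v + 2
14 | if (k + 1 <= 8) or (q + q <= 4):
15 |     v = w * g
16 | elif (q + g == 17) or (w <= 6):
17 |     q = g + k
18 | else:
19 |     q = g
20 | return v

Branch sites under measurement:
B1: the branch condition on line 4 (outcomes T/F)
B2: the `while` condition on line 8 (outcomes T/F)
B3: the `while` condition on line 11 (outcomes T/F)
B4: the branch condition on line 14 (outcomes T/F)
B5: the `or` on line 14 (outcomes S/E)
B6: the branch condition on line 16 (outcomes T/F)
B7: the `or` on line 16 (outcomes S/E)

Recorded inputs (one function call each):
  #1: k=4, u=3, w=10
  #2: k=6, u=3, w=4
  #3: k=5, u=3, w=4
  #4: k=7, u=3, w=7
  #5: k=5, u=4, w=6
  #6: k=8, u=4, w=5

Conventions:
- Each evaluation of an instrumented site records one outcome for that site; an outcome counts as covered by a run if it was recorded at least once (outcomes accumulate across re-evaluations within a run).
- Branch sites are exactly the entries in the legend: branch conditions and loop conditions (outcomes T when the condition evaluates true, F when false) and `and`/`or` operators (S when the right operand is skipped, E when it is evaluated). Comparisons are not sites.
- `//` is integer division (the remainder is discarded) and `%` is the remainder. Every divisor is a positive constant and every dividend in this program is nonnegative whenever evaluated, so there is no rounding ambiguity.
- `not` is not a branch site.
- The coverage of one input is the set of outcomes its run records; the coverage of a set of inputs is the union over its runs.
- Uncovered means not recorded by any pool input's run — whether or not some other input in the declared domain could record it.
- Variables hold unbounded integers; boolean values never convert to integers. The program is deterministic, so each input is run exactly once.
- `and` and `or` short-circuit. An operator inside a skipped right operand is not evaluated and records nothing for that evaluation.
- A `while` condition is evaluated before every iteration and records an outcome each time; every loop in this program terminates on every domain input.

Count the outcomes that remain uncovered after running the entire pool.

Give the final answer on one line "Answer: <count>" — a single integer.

input #1, k=4, u=3, w=10: outcomes B1=T, B2=T, B2=F, B3=T, B3=F, B4=T, B5=S
input #2, k=6, u=3, w=4: outcomes B1=T, B2=T, B2=F, B3=T, B3=F, B4=T, B5=S
input #3, k=5, u=3, w=4: outcomes B1=T, B2=T, B2=F, B3=T, B3=F, B4=T, B5=S
input #4, k=7, u=3, w=7: outcomes B1=T, B2=T, B2=F, B3=T, B3=F, B4=T, B5=S
input #5, k=5, u=4, w=6: outcomes B1=F, B2=T, B2=F, B3=T, B3=F, B4=T, B5=S
input #6, k=8, u=4, w=5: outcomes B1=F, B2=T, B2=F, B3=T, B3=F, B4=T, B5=E
union over the pool: B1=T, B1=F, B2=T, B2=F, B3=T, B3=F, B4=T, B5=S, B5=E
uncovered (5 of 14): B4=F, B6=T, B6=F, B7=S, B7=E

Answer: 5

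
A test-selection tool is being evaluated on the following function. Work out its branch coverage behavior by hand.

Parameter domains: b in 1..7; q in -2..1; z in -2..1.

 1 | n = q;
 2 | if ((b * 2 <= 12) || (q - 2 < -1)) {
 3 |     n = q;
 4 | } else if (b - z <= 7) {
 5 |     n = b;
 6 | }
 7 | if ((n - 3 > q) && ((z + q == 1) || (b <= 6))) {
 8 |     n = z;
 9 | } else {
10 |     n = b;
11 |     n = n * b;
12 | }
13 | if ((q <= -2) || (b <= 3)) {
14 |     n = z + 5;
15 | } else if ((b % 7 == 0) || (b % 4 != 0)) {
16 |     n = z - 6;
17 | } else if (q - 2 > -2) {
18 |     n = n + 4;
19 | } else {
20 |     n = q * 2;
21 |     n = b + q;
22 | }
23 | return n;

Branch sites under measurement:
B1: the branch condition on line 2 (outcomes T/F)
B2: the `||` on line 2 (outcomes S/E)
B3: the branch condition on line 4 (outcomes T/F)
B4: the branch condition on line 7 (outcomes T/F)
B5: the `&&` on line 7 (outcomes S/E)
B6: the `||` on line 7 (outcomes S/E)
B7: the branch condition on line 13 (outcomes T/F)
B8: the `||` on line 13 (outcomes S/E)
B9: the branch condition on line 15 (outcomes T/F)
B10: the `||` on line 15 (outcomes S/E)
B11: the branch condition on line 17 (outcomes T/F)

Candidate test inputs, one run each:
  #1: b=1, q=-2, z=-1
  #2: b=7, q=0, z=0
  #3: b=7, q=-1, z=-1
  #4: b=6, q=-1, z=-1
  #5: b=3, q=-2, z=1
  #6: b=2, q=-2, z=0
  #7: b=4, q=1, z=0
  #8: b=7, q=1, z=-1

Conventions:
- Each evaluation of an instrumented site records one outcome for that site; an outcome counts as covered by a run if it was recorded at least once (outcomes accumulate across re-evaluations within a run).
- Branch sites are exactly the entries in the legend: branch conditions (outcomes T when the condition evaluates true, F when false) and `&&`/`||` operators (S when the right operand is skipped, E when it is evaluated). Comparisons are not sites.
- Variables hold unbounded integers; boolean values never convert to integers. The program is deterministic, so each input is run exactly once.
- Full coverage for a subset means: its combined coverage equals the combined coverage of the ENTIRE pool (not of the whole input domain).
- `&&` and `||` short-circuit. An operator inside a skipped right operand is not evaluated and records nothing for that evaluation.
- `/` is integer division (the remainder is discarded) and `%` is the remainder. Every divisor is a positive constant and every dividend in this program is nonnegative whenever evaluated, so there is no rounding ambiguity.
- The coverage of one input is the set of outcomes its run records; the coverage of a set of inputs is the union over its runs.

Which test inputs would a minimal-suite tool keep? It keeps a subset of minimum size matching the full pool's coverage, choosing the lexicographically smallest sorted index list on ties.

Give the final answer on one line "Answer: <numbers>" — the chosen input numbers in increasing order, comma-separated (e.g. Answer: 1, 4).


input #1, b=1, q=-2, z=-1: events B2->S, B1->T, B5->S, B4->F, B8->S, B7->T; outcomes B1=T, B2=S, B4=F, B5=S, B7=T, B8=S
input #2, b=7, q=0, z=0: events B2->E, B1->T, B5->S, B4->F, B8->E, B7->F, B10->S, B9->T; outcomes B1=T, B2=E, B4=F, B5=S, B7=F, B8=E, B9=T, B10=S
input #3, b=7, q=-1, z=-1: events B2->E, B1->T, B5->S, B4->F, B8->E, B7->F, B10->S, B9->T; outcomes B1=T, B2=E, B4=F, B5=S, B7=F, B8=E, B9=T, B10=S
input #4, b=6, q=-1, z=-1: events B2->S, B1->T, B5->S, B4->F, B8->E, B7->F, B10->E, B9->T; outcomes B1=T, B2=S, B4=F, B5=S, B7=F, B8=E, B9=T, B10=E
input #5, b=3, q=-2, z=1: events B2->S, B1->T, B5->S, B4->F, B8->S, B7->T; outcomes B1=T, B2=S, B4=F, B5=S, B7=T, B8=S
input #6, b=2, q=-2, z=0: events B2->S, B1->T, B5->S, B4->F, B8->S, B7->T; outcomes B1=T, B2=S, B4=F, B5=S, B7=T, B8=S
input #7, b=4, q=1, z=0: events B2->S, B1->T, B5->S, B4->F, B8->E, B7->F, B10->E, B9->F, B11->T; outcomes B1=T, B2=S, B4=F, B5=S, B7=F, B8=E, B9=F, B10=E, B11=T
input #8, b=7, q=1, z=-1: events B2->E, B1->F, B3->F, B5->S, B4->F, B8->E, B7->F, B10->S, B9->T; outcomes B1=F, B2=E, B3=F, B4=F, B5=S, B7=F, B8=E, B9=T, B10=S
union over all inputs: B1=T, B1=F, B2=S, B2=E, B3=F, B4=F, B5=S, B7=T, B7=F, B8=S, B8=E, B9=T, B9=F, B10=S, B10=E, B11=T (16 outcomes)
size 1 is not enough: best union over all size-1 subsets is 9/16
size 2 is not enough: best union over all size-2 subsets is 14/16
the canonical winner is {1, 7, 8}: size 3, full 16-outcome coverage, earliest index list among size-3 covers
Answer: 1, 7, 8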